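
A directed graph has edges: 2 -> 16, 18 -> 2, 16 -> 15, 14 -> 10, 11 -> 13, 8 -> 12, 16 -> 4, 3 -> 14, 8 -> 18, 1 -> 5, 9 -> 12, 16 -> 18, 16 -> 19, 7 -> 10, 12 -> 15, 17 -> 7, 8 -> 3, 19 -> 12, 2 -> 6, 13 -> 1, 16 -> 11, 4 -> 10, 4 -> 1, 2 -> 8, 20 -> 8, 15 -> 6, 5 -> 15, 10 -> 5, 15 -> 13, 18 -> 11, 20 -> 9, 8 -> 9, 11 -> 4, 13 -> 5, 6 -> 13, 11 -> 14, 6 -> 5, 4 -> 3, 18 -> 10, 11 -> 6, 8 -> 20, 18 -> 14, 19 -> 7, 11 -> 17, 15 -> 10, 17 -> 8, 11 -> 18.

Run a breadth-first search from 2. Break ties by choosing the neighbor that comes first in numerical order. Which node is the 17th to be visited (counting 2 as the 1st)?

Visit 2; enqueue 6, 8, 16 → queue [6, 8, 16]
Visit 6; enqueue 5, 13 → queue [8, 16, 5, 13]
Visit 8; enqueue 3, 9, 12, 18, 20 → queue [16, 5, 13, 3, 9, 12, 18, 20]
Visit 16; enqueue 4, 11, 15, 19 → queue [5, 13, 3, 9, 12, 18, 20, 4, 11, 15, 19]
Visit 5 → queue [13, 3, 9, 12, 18, 20, 4, 11, 15, 19]
Visit 13; enqueue 1 → queue [3, 9, 12, 18, 20, 4, 11, 15, 19, 1]
Visit 3; enqueue 14 → queue [9, 12, 18, 20, 4, 11, 15, 19, 1, 14]
Visit 9 → queue [12, 18, 20, 4, 11, 15, 19, 1, 14]
Visit 12 → queue [18, 20, 4, 11, 15, 19, 1, 14]
Visit 18; enqueue 10 → queue [20, 4, 11, 15, 19, 1, 14, 10]
Visit 20 → queue [4, 11, 15, 19, 1, 14, 10]
Visit 4 → queue [11, 15, 19, 1, 14, 10]
Visit 11; enqueue 17 → queue [15, 19, 1, 14, 10, 17]
Visit 15 → queue [19, 1, 14, 10, 17]
Visit 19; enqueue 7 → queue [1, 14, 10, 17, 7]
Visit 1 → queue [14, 10, 17, 7]
Visit 14 → queue [10, 17, 7]
Visit 10 → queue [17, 7]
Visit 17 → queue [7]
Visit 7 → queue []

Visit order: 2, 6, 8, 16, 5, 13, 3, 9, 12, 18, 20, 4, 11, 15, 19, 1, 14, 10, 17, 7

14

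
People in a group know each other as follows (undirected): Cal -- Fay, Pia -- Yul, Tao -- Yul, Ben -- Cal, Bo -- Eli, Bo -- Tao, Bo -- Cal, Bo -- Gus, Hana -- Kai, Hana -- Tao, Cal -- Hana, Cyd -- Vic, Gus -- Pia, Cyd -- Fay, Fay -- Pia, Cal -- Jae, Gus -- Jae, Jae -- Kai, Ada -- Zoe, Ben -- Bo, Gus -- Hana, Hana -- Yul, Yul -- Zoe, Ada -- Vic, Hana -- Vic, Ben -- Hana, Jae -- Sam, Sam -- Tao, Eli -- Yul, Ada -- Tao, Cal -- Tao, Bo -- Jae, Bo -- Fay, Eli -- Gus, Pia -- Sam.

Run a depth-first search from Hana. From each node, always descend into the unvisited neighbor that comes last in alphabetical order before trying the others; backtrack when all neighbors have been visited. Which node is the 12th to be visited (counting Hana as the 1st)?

Visit Hana
Hana → Yul
Yul → Zoe
Zoe → Ada
Ada → Vic
Vic → Cyd
Cyd → Fay
Fay → Pia
Pia → Sam
Sam → Tao
Tao → Cal
Cal → Jae
Jae → Kai
Jae → Gus
Gus → Eli
Eli → Bo
Bo → Ben

Visit order: Hana, Yul, Zoe, Ada, Vic, Cyd, Fay, Pia, Sam, Tao, Cal, Jae, Kai, Gus, Eli, Bo, Ben

Jae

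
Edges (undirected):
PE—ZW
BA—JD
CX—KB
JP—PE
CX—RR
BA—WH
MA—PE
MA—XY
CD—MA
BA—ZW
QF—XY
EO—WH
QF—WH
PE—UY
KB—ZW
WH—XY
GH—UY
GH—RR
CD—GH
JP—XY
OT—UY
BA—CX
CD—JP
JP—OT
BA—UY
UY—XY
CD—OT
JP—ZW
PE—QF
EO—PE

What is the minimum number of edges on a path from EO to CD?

3

Level 0: EO
Level 1: PE, WH
Level 2: BA, JP, MA, QF, UY, XY, ZW
Level 3: CD, CX, GH, JD, KB, OT
Level 4: RR
CD first appears at level 3.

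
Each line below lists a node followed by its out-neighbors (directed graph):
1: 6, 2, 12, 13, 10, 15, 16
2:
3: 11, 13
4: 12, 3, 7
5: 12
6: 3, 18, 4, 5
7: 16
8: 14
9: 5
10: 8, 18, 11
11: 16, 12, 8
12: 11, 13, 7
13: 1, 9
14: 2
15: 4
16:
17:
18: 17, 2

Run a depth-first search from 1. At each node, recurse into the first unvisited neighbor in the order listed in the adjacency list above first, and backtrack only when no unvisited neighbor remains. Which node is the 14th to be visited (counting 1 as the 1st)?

Visit 1
1 → 6
6 → 3
3 → 11
11 → 16
11 → 12
12 → 13
13 → 9
9 → 5
12 → 7
11 → 8
8 → 14
14 → 2
6 → 18
18 → 17
6 → 4
1 → 10
1 → 15

Visit order: 1, 6, 3, 11, 16, 12, 13, 9, 5, 7, 8, 14, 2, 18, 17, 4, 10, 15

18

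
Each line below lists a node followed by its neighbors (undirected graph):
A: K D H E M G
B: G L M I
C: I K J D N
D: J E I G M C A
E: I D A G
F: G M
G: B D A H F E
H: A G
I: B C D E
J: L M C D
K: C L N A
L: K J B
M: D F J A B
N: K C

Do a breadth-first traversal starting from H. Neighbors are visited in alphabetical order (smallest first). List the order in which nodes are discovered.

H -> A -> G -> D -> E -> K -> M -> B -> F -> C -> I -> J -> L -> N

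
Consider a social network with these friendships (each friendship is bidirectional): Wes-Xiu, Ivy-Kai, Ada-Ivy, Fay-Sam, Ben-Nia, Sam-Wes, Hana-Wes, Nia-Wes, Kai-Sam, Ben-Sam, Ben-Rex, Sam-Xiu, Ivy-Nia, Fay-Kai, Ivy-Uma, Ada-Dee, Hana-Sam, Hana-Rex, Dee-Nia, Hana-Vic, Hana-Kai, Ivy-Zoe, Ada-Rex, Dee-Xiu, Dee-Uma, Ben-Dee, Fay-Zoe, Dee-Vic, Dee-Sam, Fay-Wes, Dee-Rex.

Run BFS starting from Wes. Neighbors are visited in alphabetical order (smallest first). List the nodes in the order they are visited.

Visit Wes; enqueue Fay, Hana, Nia, Sam, Xiu → queue [Fay, Hana, Nia, Sam, Xiu]
Visit Fay; enqueue Kai, Zoe → queue [Hana, Nia, Sam, Xiu, Kai, Zoe]
Visit Hana; enqueue Rex, Vic → queue [Nia, Sam, Xiu, Kai, Zoe, Rex, Vic]
Visit Nia; enqueue Ben, Dee, Ivy → queue [Sam, Xiu, Kai, Zoe, Rex, Vic, Ben, Dee, Ivy]
Visit Sam → queue [Xiu, Kai, Zoe, Rex, Vic, Ben, Dee, Ivy]
Visit Xiu → queue [Kai, Zoe, Rex, Vic, Ben, Dee, Ivy]
Visit Kai → queue [Zoe, Rex, Vic, Ben, Dee, Ivy]
Visit Zoe → queue [Rex, Vic, Ben, Dee, Ivy]
Visit Rex; enqueue Ada → queue [Vic, Ben, Dee, Ivy, Ada]
Visit Vic → queue [Ben, Dee, Ivy, Ada]
Visit Ben → queue [Dee, Ivy, Ada]
Visit Dee; enqueue Uma → queue [Ivy, Ada, Uma]
Visit Ivy → queue [Ada, Uma]
Visit Ada → queue [Uma]
Visit Uma → queue []

Wes -> Fay -> Hana -> Nia -> Sam -> Xiu -> Kai -> Zoe -> Rex -> Vic -> Ben -> Dee -> Ivy -> Ada -> Uma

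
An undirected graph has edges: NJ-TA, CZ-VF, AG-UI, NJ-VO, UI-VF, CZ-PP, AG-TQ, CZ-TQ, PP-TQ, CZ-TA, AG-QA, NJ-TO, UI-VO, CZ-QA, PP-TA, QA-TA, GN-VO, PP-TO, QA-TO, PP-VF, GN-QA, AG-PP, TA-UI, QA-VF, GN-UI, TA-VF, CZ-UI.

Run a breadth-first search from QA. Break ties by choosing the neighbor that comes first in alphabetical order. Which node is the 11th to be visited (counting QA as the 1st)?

VO

Visit QA; enqueue AG, CZ, GN, TA, TO, VF → queue [AG, CZ, GN, TA, TO, VF]
Visit AG; enqueue PP, TQ, UI → queue [CZ, GN, TA, TO, VF, PP, TQ, UI]
Visit CZ → queue [GN, TA, TO, VF, PP, TQ, UI]
Visit GN; enqueue VO → queue [TA, TO, VF, PP, TQ, UI, VO]
Visit TA; enqueue NJ → queue [TO, VF, PP, TQ, UI, VO, NJ]
Visit TO → queue [VF, PP, TQ, UI, VO, NJ]
Visit VF → queue [PP, TQ, UI, VO, NJ]
Visit PP → queue [TQ, UI, VO, NJ]
Visit TQ → queue [UI, VO, NJ]
Visit UI → queue [VO, NJ]
Visit VO → queue [NJ]
Visit NJ → queue []

Visit order: QA, AG, CZ, GN, TA, TO, VF, PP, TQ, UI, VO, NJ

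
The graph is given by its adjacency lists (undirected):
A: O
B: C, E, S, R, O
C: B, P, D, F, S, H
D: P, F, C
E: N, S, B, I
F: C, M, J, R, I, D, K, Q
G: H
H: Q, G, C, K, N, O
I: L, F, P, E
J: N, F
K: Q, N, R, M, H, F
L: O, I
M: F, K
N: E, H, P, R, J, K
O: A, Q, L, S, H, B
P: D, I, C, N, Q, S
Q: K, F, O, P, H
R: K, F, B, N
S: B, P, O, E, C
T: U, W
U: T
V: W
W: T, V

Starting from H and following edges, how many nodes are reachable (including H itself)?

BFS from H visits: H, Q, G, C, K, N, O, F, P, B, D, S, R, M, E, J, A, L, I
Reachable nodes: 19 of 23 total.

19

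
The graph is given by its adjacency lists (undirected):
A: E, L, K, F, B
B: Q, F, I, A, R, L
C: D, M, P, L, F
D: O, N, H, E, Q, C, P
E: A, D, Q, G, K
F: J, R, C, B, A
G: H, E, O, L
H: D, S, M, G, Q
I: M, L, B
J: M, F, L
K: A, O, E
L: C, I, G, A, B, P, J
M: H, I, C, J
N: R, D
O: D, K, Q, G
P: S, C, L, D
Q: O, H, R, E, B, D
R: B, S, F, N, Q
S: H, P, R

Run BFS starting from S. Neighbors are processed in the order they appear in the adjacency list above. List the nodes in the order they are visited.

S, H, P, R, D, M, G, Q, C, L, B, F, N, O, E, I, J, A, K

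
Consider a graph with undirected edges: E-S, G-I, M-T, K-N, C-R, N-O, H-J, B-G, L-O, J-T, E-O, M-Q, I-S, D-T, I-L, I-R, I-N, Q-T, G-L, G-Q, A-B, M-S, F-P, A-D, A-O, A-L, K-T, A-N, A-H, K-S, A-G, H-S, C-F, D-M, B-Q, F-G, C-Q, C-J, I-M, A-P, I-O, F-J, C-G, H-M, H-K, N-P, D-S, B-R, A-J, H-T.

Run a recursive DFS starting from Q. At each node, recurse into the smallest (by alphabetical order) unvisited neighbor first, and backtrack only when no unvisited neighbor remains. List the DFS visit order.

Visit Q
Q → B
B → A
A → D
D → M
M → H
H → J
J → C
C → F
F → G
G → I
I → L
L → O
O → E
E → S
S → K
K → N
N → P
K → T
I → R

Q B A D M H J C F G I L O E S K N P T R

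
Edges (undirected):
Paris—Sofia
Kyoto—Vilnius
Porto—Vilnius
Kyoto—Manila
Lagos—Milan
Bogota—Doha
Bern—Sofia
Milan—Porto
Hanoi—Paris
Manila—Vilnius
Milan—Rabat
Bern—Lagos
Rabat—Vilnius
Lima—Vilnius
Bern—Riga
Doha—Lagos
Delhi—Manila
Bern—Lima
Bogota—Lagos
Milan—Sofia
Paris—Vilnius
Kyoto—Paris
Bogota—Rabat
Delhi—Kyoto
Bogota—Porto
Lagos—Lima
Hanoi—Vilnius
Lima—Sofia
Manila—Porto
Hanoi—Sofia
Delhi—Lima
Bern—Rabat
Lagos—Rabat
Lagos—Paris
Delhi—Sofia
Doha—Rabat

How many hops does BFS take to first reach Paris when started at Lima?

2

Level 0: Lima
Level 1: Bern, Delhi, Lagos, Sofia, Vilnius
Level 2: Bogota, Doha, Hanoi, Kyoto, Manila, Milan, Paris, Porto, Rabat, Riga
Paris first appears at level 2.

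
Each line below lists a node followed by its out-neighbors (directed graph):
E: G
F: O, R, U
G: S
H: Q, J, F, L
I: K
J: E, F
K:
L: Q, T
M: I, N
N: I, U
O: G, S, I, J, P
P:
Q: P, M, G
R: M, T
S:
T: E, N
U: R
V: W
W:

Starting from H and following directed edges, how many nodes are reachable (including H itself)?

17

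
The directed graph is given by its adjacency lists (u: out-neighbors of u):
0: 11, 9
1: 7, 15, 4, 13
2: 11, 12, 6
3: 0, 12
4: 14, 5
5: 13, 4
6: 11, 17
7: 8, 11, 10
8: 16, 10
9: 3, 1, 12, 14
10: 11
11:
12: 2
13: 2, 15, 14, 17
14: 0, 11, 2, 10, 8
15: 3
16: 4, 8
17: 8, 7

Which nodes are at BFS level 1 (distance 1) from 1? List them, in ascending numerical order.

4, 7, 13, 15

Level 0: 1
Level 1: 4, 7, 13, 15
Level 2: 2, 3, 5, 8, 10, 11, 14, 17
Level 3: 0, 6, 12, 16
Level 4: 9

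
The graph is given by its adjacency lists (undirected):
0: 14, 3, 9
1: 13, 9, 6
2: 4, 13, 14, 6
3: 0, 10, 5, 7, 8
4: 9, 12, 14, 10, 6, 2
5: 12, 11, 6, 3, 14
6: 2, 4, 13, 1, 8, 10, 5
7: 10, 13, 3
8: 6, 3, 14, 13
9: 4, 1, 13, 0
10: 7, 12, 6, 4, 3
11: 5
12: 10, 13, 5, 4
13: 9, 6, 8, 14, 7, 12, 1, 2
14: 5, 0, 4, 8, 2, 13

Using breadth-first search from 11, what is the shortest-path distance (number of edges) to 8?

3

Level 0: 11
Level 1: 5
Level 2: 3, 6, 12, 14
Level 3: 0, 1, 2, 4, 7, 8, 10, 13
Level 4: 9
8 first appears at level 3.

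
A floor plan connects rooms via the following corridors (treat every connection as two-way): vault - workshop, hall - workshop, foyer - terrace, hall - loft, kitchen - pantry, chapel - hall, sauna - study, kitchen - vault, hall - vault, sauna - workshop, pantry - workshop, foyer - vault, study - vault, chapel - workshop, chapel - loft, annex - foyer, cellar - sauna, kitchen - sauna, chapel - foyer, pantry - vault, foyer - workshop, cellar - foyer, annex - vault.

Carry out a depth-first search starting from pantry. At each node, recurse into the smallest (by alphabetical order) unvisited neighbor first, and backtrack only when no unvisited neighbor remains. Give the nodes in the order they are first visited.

Visit pantry
pantry → kitchen
kitchen → sauna
sauna → cellar
cellar → foyer
foyer → annex
annex → vault
vault → hall
hall → chapel
chapel → loft
chapel → workshop
vault → study
foyer → terrace

pantry kitchen sauna cellar foyer annex vault hall chapel loft workshop study terrace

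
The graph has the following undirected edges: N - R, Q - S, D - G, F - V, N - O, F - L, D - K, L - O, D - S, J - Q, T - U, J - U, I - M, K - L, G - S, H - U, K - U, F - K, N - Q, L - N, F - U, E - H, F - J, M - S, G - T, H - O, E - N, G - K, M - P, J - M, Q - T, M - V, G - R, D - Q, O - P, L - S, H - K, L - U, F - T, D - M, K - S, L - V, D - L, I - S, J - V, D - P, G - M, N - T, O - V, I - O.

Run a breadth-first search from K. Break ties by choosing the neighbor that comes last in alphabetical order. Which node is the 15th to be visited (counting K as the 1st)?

O

Visit K; enqueue U, S, L, H, G, F, D → queue [U, S, L, H, G, F, D]
Visit U; enqueue T, J → queue [S, L, H, G, F, D, T, J]
Visit S; enqueue Q, M, I → queue [L, H, G, F, D, T, J, Q, M, I]
Visit L; enqueue V, O, N → queue [H, G, F, D, T, J, Q, M, I, V, O, N]
Visit H; enqueue E → queue [G, F, D, T, J, Q, M, I, V, O, N, E]
Visit G; enqueue R → queue [F, D, T, J, Q, M, I, V, O, N, E, R]
Visit F → queue [D, T, J, Q, M, I, V, O, N, E, R]
Visit D; enqueue P → queue [T, J, Q, M, I, V, O, N, E, R, P]
Visit T → queue [J, Q, M, I, V, O, N, E, R, P]
Visit J → queue [Q, M, I, V, O, N, E, R, P]
Visit Q → queue [M, I, V, O, N, E, R, P]
Visit M → queue [I, V, O, N, E, R, P]
Visit I → queue [V, O, N, E, R, P]
Visit V → queue [O, N, E, R, P]
Visit O → queue [N, E, R, P]
Visit N → queue [E, R, P]
Visit E → queue [R, P]
Visit R → queue [P]
Visit P → queue []

Visit order: K, U, S, L, H, G, F, D, T, J, Q, M, I, V, O, N, E, R, P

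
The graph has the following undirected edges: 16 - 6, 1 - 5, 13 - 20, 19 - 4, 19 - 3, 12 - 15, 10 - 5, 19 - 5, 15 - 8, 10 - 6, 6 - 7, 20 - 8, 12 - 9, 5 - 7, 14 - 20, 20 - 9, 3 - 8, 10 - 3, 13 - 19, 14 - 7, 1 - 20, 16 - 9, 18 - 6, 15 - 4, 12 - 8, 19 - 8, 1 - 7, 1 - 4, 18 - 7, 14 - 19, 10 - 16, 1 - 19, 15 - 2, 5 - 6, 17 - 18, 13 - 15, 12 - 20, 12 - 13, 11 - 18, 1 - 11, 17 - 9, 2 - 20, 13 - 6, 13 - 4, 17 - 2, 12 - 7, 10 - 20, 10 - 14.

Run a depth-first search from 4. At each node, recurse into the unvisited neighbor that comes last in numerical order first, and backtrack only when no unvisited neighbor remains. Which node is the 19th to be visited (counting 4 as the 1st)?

8

Visit 4
4 → 19
19 → 14
14 → 20
20 → 13
13 → 15
15 → 12
12 → 9
9 → 17
17 → 18
18 → 11
11 → 1
1 → 7
7 → 6
6 → 16
16 → 10
10 → 5
10 → 3
3 → 8
17 → 2

Visit order: 4, 19, 14, 20, 13, 15, 12, 9, 17, 18, 11, 1, 7, 6, 16, 10, 5, 3, 8, 2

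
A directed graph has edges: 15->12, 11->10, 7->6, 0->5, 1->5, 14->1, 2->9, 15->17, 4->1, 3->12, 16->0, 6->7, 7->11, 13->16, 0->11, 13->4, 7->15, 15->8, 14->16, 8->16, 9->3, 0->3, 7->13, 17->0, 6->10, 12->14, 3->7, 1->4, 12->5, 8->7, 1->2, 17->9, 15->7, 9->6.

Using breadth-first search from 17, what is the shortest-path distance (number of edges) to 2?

Level 0: 17
Level 1: 0, 9
Level 2: 3, 5, 6, 11
Level 3: 7, 10, 12
Level 4: 13, 14, 15
Level 5: 1, 4, 8, 16
Level 6: 2
2 first appears at level 6.

6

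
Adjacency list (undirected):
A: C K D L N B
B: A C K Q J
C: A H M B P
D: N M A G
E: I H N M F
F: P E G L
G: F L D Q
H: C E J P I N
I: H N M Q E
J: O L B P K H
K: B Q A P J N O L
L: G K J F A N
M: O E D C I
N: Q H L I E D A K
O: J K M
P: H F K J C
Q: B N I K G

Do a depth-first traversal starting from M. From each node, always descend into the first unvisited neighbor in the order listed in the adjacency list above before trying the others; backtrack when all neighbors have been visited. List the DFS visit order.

M, O, J, L, G, F, P, H, C, A, K, B, Q, N, I, E, D

Visit M
M → O
O → J
J → L
L → G
G → F
F → P
P → H
H → C
C → A
A → K
K → B
B → Q
Q → N
N → I
I → E
N → D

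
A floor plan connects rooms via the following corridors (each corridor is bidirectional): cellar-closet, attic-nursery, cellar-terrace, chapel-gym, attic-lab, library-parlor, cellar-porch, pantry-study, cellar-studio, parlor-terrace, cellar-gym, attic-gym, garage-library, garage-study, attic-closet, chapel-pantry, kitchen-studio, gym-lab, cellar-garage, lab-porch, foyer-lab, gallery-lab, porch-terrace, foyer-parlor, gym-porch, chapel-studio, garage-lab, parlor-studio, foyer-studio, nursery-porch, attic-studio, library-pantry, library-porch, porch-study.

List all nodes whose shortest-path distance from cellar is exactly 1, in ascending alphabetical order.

Level 0: cellar
Level 1: closet, garage, gym, porch, studio, terrace
Level 2: attic, chapel, foyer, kitchen, lab, library, nursery, parlor, study
Level 3: gallery, pantry

closet, garage, gym, porch, studio, terrace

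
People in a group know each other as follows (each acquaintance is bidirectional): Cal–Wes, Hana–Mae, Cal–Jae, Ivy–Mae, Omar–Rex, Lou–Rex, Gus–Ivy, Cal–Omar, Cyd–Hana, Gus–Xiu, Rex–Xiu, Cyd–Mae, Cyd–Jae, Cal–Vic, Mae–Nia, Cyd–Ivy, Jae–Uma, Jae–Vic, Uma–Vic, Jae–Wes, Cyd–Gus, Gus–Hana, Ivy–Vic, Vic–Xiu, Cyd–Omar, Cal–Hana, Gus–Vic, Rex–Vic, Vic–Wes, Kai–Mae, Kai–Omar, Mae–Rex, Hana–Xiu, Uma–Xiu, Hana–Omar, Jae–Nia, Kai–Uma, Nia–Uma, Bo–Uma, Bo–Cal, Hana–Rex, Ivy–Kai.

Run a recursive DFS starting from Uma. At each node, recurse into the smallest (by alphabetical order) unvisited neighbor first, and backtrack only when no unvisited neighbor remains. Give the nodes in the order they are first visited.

Visit Uma
Uma → Bo
Bo → Cal
Cal → Hana
Hana → Cyd
Cyd → Gus
Gus → Ivy
Ivy → Kai
Kai → Mae
Mae → Nia
Nia → Jae
Jae → Vic
Vic → Rex
Rex → Lou
Rex → Omar
Rex → Xiu
Vic → Wes

Uma, Bo, Cal, Hana, Cyd, Gus, Ivy, Kai, Mae, Nia, Jae, Vic, Rex, Lou, Omar, Xiu, Wes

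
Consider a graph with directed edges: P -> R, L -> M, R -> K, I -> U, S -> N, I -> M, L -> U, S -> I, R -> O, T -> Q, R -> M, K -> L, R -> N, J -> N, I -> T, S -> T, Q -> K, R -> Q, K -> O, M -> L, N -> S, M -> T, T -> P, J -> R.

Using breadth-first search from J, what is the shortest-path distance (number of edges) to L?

3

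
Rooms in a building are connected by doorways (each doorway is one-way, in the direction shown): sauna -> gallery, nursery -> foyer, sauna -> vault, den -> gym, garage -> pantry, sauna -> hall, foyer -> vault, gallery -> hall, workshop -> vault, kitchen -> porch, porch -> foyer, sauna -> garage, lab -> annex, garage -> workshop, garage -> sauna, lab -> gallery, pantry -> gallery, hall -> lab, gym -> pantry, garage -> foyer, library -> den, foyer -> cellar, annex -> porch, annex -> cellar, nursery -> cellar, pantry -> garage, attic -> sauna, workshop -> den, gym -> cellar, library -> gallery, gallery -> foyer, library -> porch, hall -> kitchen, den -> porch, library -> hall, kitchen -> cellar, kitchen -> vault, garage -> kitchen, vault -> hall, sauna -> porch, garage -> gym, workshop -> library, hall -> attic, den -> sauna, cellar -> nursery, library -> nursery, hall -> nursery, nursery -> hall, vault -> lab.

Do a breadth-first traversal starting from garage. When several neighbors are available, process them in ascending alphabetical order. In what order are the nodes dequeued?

Visit garage; enqueue foyer, gym, kitchen, pantry, sauna, workshop → queue [foyer, gym, kitchen, pantry, sauna, workshop]
Visit foyer; enqueue cellar, vault → queue [gym, kitchen, pantry, sauna, workshop, cellar, vault]
Visit gym → queue [kitchen, pantry, sauna, workshop, cellar, vault]
Visit kitchen; enqueue porch → queue [pantry, sauna, workshop, cellar, vault, porch]
Visit pantry; enqueue gallery → queue [sauna, workshop, cellar, vault, porch, gallery]
Visit sauna; enqueue hall → queue [workshop, cellar, vault, porch, gallery, hall]
Visit workshop; enqueue den, library → queue [cellar, vault, porch, gallery, hall, den, library]
Visit cellar; enqueue nursery → queue [vault, porch, gallery, hall, den, library, nursery]
Visit vault; enqueue lab → queue [porch, gallery, hall, den, library, nursery, lab]
Visit porch → queue [gallery, hall, den, library, nursery, lab]
Visit gallery → queue [hall, den, library, nursery, lab]
Visit hall; enqueue attic → queue [den, library, nursery, lab, attic]
Visit den → queue [library, nursery, lab, attic]
Visit library → queue [nursery, lab, attic]
Visit nursery → queue [lab, attic]
Visit lab; enqueue annex → queue [attic, annex]
Visit attic → queue [annex]
Visit annex → queue []

garage, foyer, gym, kitchen, pantry, sauna, workshop, cellar, vault, porch, gallery, hall, den, library, nursery, lab, attic, annex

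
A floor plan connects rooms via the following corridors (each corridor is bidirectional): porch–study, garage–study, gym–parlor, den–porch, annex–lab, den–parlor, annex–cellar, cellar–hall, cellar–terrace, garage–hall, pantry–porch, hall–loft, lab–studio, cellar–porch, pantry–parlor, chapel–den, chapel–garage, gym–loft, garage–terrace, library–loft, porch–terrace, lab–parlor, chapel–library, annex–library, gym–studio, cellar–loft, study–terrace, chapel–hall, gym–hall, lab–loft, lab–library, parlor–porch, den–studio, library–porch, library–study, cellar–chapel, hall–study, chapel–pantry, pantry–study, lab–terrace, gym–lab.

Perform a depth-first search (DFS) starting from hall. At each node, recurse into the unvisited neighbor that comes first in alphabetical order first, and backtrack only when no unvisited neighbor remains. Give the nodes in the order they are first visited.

hall → cellar → annex → lab → gym → loft → library → chapel → den → parlor → pantry → porch → study → garage → terrace → studio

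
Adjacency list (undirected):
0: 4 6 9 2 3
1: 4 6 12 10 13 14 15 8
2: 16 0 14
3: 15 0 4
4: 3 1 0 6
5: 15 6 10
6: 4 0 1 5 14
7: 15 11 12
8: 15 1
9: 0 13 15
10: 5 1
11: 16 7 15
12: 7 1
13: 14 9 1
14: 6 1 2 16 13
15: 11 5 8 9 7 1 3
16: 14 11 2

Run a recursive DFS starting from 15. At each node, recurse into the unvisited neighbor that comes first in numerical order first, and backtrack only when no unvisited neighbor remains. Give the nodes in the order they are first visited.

15, 1, 4, 0, 2, 14, 6, 5, 10, 13, 9, 16, 11, 7, 12, 3, 8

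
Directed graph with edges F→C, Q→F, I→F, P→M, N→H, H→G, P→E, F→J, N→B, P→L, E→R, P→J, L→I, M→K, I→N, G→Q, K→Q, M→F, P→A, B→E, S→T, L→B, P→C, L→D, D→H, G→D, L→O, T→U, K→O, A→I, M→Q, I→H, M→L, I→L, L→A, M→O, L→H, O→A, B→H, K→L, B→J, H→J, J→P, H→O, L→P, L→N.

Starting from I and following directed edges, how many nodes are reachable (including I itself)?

18

BFS from I visits: I, N, L, H, F, B, P, O, D, A, J, G, C, E, M, Q, R, K
Reachable nodes: 18 of 21 total.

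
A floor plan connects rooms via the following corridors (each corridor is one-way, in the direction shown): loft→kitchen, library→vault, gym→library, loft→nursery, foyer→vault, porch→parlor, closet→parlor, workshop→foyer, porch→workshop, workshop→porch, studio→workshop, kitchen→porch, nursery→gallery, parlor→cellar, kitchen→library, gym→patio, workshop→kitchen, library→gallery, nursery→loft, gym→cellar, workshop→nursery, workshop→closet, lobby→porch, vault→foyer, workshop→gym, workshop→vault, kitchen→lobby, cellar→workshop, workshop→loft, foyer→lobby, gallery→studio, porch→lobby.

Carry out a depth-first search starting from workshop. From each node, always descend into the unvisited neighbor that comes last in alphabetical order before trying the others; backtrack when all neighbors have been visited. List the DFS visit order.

Visit workshop
workshop → vault
vault → foyer
foyer → lobby
lobby → porch
porch → parlor
parlor → cellar
workshop → nursery
nursery → loft
loft → kitchen
kitchen → library
library → gallery
gallery → studio
workshop → gym
gym → patio
workshop → closet

workshop -> vault -> foyer -> lobby -> porch -> parlor -> cellar -> nursery -> loft -> kitchen -> library -> gallery -> studio -> gym -> patio -> closet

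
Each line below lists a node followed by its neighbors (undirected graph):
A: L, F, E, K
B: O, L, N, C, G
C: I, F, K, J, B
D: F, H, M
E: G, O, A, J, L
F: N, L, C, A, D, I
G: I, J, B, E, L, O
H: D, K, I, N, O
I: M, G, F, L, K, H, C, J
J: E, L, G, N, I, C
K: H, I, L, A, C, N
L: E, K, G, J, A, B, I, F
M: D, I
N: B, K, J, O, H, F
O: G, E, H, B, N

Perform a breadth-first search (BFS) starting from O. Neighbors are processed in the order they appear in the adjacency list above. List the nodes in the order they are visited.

O, G, E, H, B, N, I, J, L, A, D, K, C, F, M

Visit O; enqueue G, E, H, B, N → queue [G, E, H, B, N]
Visit G; enqueue I, J, L → queue [E, H, B, N, I, J, L]
Visit E; enqueue A → queue [H, B, N, I, J, L, A]
Visit H; enqueue D, K → queue [B, N, I, J, L, A, D, K]
Visit B; enqueue C → queue [N, I, J, L, A, D, K, C]
Visit N; enqueue F → queue [I, J, L, A, D, K, C, F]
Visit I; enqueue M → queue [J, L, A, D, K, C, F, M]
Visit J → queue [L, A, D, K, C, F, M]
Visit L → queue [A, D, K, C, F, M]
Visit A → queue [D, K, C, F, M]
Visit D → queue [K, C, F, M]
Visit K → queue [C, F, M]
Visit C → queue [F, M]
Visit F → queue [M]
Visit M → queue []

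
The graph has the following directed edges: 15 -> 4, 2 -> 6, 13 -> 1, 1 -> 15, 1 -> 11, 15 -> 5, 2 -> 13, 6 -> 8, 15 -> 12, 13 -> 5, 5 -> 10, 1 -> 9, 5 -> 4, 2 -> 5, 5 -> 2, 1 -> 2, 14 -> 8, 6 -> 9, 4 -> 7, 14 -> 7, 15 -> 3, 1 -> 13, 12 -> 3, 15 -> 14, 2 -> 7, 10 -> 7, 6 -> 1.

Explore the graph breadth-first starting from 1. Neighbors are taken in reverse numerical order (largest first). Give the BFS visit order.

1 → 15 → 13 → 11 → 9 → 2 → 14 → 12 → 5 → 4 → 3 → 7 → 6 → 8 → 10

Visit 1; enqueue 15, 13, 11, 9, 2 → queue [15, 13, 11, 9, 2]
Visit 15; enqueue 14, 12, 5, 4, 3 → queue [13, 11, 9, 2, 14, 12, 5, 4, 3]
Visit 13 → queue [11, 9, 2, 14, 12, 5, 4, 3]
Visit 11 → queue [9, 2, 14, 12, 5, 4, 3]
Visit 9 → queue [2, 14, 12, 5, 4, 3]
Visit 2; enqueue 7, 6 → queue [14, 12, 5, 4, 3, 7, 6]
Visit 14; enqueue 8 → queue [12, 5, 4, 3, 7, 6, 8]
Visit 12 → queue [5, 4, 3, 7, 6, 8]
Visit 5; enqueue 10 → queue [4, 3, 7, 6, 8, 10]
Visit 4 → queue [3, 7, 6, 8, 10]
Visit 3 → queue [7, 6, 8, 10]
Visit 7 → queue [6, 8, 10]
Visit 6 → queue [8, 10]
Visit 8 → queue [10]
Visit 10 → queue []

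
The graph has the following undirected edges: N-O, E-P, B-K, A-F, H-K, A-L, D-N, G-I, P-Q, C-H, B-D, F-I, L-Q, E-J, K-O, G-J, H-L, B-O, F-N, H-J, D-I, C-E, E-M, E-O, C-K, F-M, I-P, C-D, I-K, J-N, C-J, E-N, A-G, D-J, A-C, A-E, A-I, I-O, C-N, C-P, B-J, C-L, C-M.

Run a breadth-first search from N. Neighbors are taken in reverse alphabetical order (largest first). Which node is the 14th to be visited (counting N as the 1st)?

Visit N; enqueue O, J, F, E, D, C → queue [O, J, F, E, D, C]
Visit O; enqueue K, I, B → queue [J, F, E, D, C, K, I, B]
Visit J; enqueue H, G → queue [F, E, D, C, K, I, B, H, G]
Visit F; enqueue M, A → queue [E, D, C, K, I, B, H, G, M, A]
Visit E; enqueue P → queue [D, C, K, I, B, H, G, M, A, P]
Visit D → queue [C, K, I, B, H, G, M, A, P]
Visit C; enqueue L → queue [K, I, B, H, G, M, A, P, L]
Visit K → queue [I, B, H, G, M, A, P, L]
Visit I → queue [B, H, G, M, A, P, L]
Visit B → queue [H, G, M, A, P, L]
Visit H → queue [G, M, A, P, L]
Visit G → queue [M, A, P, L]
Visit M → queue [A, P, L]
Visit A → queue [P, L]
Visit P; enqueue Q → queue [L, Q]
Visit L → queue [Q]
Visit Q → queue []

Visit order: N, O, J, F, E, D, C, K, I, B, H, G, M, A, P, L, Q

A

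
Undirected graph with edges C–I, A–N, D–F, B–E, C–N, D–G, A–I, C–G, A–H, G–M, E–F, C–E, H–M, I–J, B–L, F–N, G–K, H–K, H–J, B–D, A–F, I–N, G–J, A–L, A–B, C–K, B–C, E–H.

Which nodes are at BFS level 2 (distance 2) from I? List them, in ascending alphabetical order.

B, E, F, G, H, K, L

Level 0: I
Level 1: A, C, J, N
Level 2: B, E, F, G, H, K, L
Level 3: D, M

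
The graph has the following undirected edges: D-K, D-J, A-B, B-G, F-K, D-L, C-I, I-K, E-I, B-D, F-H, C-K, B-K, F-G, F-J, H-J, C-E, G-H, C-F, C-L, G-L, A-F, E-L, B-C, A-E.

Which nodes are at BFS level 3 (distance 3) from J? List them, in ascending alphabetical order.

E, I

Level 0: J
Level 1: D, F, H
Level 2: A, B, C, G, K, L
Level 3: E, I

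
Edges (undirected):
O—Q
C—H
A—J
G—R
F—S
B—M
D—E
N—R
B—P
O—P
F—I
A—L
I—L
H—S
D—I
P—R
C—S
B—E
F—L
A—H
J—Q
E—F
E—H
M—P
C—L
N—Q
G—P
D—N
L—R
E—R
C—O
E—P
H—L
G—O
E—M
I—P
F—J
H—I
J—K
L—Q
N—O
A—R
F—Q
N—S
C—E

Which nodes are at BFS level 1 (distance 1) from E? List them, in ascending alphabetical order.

B, C, D, F, H, M, P, R

Level 0: E
Level 1: B, C, D, F, H, M, P, R
Level 2: A, G, I, J, L, N, O, Q, S
Level 3: K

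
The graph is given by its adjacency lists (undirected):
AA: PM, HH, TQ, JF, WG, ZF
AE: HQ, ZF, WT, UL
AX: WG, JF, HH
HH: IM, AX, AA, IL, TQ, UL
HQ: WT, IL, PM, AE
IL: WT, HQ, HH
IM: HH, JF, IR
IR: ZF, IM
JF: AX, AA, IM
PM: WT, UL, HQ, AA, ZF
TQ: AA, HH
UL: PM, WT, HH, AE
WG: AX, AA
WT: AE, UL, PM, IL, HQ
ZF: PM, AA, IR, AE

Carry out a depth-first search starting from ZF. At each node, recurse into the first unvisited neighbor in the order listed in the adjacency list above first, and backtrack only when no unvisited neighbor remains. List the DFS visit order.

Visit ZF
ZF → PM
PM → WT
WT → AE
AE → HQ
HQ → IL
IL → HH
HH → IM
IM → JF
JF → AX
AX → WG
WG → AA
AA → TQ
IM → IR
HH → UL

ZF PM WT AE HQ IL HH IM JF AX WG AA TQ IR UL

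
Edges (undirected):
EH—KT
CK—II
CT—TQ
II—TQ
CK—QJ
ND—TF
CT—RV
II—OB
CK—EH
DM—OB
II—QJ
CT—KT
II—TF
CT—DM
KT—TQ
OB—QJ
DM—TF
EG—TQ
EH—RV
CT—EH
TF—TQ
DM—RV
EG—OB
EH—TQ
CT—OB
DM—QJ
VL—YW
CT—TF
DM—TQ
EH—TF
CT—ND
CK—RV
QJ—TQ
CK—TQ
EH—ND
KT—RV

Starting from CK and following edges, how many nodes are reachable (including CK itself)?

BFS from CK visits: CK, TQ, RV, QJ, II, EH, TF, KT, EG, DM, CT, OB, ND
Reachable nodes: 13 of 15 total.

13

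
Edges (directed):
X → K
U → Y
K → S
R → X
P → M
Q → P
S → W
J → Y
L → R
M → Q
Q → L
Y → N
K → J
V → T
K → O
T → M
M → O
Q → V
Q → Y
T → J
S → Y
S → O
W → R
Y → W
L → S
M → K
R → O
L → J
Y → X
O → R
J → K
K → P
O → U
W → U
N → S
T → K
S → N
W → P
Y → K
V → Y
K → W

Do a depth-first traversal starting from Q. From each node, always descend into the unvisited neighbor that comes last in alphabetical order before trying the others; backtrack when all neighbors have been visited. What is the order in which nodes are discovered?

Q, Y, X, K, W, U, R, O, P, M, S, N, J, V, T, L

Visit Q
Q → Y
Y → X
X → K
K → W
W → U
W → R
R → O
W → P
P → M
K → S
S → N
K → J
Q → V
V → T
Q → L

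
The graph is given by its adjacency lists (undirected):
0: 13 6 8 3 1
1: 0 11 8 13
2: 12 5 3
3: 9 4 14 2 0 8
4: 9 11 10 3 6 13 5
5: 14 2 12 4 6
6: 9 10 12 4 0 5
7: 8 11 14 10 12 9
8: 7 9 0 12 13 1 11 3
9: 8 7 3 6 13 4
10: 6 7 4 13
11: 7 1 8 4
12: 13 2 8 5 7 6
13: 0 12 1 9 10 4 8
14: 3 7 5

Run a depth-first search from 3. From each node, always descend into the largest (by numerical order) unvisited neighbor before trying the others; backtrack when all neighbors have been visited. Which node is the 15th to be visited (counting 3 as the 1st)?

Visit 3
3 → 14
14 → 7
7 → 12
12 → 13
13 → 10
10 → 6
6 → 9
9 → 8
8 → 11
11 → 4
4 → 5
5 → 2
11 → 1
1 → 0

Visit order: 3, 14, 7, 12, 13, 10, 6, 9, 8, 11, 4, 5, 2, 1, 0

0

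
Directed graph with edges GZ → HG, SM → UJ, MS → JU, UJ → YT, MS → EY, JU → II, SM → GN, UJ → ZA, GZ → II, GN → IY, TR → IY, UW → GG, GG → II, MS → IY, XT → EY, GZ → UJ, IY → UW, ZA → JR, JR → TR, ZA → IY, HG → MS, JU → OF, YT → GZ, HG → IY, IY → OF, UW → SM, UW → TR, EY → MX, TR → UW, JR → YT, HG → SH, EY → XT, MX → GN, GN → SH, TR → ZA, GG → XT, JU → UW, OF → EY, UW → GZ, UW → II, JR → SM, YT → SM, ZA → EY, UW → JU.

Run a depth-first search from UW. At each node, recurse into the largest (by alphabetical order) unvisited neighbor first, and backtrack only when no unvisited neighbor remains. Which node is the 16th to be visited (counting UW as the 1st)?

II

Visit UW
UW → TR
TR → ZA
ZA → JR
JR → YT
YT → SM
SM → UJ
SM → GN
GN → SH
GN → IY
IY → OF
OF → EY
EY → XT
EY → MX
YT → GZ
GZ → II
GZ → HG
HG → MS
MS → JU
UW → GG

Visit order: UW, TR, ZA, JR, YT, SM, UJ, GN, SH, IY, OF, EY, XT, MX, GZ, II, HG, MS, JU, GG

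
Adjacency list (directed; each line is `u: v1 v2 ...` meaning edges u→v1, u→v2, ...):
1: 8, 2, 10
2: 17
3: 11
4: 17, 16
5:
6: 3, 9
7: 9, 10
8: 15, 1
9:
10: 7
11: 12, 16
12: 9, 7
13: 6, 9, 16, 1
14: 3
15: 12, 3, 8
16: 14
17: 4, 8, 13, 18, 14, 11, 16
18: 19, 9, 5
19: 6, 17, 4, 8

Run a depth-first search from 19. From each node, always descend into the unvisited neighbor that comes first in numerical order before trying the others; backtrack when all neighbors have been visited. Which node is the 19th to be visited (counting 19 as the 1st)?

5

Visit 19
19 → 4
4 → 16
16 → 14
14 → 3
3 → 11
11 → 12
12 → 7
7 → 9
7 → 10
4 → 17
17 → 8
8 → 1
1 → 2
8 → 15
17 → 13
13 → 6
17 → 18
18 → 5

Visit order: 19, 4, 16, 14, 3, 11, 12, 7, 9, 10, 17, 8, 1, 2, 15, 13, 6, 18, 5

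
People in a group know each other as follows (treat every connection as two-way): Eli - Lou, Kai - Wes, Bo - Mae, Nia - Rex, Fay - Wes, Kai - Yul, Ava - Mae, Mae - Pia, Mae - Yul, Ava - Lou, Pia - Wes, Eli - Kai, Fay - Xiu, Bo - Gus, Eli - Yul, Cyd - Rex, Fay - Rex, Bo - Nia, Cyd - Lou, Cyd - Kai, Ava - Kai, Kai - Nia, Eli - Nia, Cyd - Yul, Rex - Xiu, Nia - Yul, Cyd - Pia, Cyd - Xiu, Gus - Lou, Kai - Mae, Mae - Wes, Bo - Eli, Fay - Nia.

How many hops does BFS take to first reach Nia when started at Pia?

3

Level 0: Pia
Level 1: Cyd, Mae, Wes
Level 2: Ava, Bo, Fay, Kai, Lou, Rex, Xiu, Yul
Level 3: Eli, Gus, Nia
Nia first appears at level 3.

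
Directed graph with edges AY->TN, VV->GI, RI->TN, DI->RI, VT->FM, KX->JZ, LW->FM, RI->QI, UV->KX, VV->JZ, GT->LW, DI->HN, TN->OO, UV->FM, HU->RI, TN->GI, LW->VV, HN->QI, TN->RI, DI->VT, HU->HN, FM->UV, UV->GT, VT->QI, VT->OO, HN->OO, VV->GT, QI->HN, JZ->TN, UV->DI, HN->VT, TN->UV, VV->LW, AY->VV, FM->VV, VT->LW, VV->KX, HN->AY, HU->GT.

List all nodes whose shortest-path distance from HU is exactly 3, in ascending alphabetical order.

FM, GI, UV, VV

Level 0: HU
Level 1: GT, HN, RI
Level 2: AY, LW, OO, QI, TN, VT
Level 3: FM, GI, UV, VV
Level 4: DI, JZ, KX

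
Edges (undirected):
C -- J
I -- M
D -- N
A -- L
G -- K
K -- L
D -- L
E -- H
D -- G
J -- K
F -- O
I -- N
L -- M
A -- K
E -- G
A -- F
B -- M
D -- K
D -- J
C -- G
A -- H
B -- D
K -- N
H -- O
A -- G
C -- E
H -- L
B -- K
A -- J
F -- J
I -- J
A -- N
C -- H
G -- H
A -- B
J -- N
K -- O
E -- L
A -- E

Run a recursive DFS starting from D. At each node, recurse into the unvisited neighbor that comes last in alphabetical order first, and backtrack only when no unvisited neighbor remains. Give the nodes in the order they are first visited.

Visit D
D → N
N → K
K → O
O → H
H → L
L → M
M → I
I → J
J → F
F → A
A → G
G → E
E → C
A → B

D, N, K, O, H, L, M, I, J, F, A, G, E, C, B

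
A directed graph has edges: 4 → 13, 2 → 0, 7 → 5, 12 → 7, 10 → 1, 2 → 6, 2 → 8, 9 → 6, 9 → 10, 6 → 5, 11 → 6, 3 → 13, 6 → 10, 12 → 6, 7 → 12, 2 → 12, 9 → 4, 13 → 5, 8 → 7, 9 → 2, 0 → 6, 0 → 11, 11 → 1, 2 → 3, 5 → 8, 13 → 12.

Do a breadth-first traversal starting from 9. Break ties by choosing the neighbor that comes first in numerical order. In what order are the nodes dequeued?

Visit 9; enqueue 2, 4, 6, 10 → queue [2, 4, 6, 10]
Visit 2; enqueue 0, 3, 8, 12 → queue [4, 6, 10, 0, 3, 8, 12]
Visit 4; enqueue 13 → queue [6, 10, 0, 3, 8, 12, 13]
Visit 6; enqueue 5 → queue [10, 0, 3, 8, 12, 13, 5]
Visit 10; enqueue 1 → queue [0, 3, 8, 12, 13, 5, 1]
Visit 0; enqueue 11 → queue [3, 8, 12, 13, 5, 1, 11]
Visit 3 → queue [8, 12, 13, 5, 1, 11]
Visit 8; enqueue 7 → queue [12, 13, 5, 1, 11, 7]
Visit 12 → queue [13, 5, 1, 11, 7]
Visit 13 → queue [5, 1, 11, 7]
Visit 5 → queue [1, 11, 7]
Visit 1 → queue [11, 7]
Visit 11 → queue [7]
Visit 7 → queue []

9, 2, 4, 6, 10, 0, 3, 8, 12, 13, 5, 1, 11, 7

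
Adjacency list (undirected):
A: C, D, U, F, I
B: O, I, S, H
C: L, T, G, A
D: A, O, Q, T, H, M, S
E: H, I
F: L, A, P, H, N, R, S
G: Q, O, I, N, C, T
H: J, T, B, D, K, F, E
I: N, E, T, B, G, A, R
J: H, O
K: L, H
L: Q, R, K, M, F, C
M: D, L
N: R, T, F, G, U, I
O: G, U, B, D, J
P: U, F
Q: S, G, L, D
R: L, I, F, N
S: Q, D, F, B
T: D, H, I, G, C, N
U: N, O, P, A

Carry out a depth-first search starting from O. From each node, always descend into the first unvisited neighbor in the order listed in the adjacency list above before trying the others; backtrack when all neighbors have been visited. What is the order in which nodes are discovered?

O → G → Q → S → D → A → C → L → R → I → N → T → H → J → B → K → F → P → U → E → M

Visit O
O → G
G → Q
Q → S
S → D
D → A
A → C
C → L
L → R
R → I
I → N
N → T
T → H
H → J
H → B
H → K
H → F
F → P
P → U
H → E
L → M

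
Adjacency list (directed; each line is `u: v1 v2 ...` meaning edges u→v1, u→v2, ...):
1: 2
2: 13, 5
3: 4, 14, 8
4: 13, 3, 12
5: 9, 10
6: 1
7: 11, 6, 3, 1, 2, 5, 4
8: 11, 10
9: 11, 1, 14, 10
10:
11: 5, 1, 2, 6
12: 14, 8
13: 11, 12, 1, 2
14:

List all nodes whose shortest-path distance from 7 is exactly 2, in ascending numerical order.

8, 9, 10, 12, 13, 14

Level 0: 7
Level 1: 1, 2, 3, 4, 5, 6, 11
Level 2: 8, 9, 10, 12, 13, 14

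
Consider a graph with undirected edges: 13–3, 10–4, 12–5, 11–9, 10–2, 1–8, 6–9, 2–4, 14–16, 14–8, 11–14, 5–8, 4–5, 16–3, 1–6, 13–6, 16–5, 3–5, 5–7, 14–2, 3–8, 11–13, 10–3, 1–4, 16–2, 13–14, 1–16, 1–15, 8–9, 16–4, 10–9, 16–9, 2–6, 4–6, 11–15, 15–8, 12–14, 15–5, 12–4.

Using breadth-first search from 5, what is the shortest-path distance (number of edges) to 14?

2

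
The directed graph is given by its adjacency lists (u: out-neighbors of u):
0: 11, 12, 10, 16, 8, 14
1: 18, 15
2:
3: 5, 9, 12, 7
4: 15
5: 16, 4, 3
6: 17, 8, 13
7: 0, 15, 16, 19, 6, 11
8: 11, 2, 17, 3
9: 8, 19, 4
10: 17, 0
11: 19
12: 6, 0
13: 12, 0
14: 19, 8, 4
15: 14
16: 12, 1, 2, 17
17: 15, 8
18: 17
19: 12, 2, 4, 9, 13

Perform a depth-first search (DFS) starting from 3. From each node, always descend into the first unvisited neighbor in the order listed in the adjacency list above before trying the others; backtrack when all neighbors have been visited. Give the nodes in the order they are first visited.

Visit 3
3 → 5
5 → 16
16 → 12
12 → 6
6 → 17
17 → 15
15 → 14
14 → 19
19 → 2
19 → 4
19 → 9
9 → 8
8 → 11
19 → 13
13 → 0
0 → 10
16 → 1
1 → 18
3 → 7

3, 5, 16, 12, 6, 17, 15, 14, 19, 2, 4, 9, 8, 11, 13, 0, 10, 1, 18, 7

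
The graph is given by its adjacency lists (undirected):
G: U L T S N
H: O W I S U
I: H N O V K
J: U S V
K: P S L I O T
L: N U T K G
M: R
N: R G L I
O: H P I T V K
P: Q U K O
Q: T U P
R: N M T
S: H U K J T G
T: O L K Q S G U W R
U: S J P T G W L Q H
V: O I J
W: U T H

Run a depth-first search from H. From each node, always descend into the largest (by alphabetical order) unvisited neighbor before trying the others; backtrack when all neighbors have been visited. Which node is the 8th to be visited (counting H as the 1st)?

Visit H
H → W
W → U
U → T
T → S
S → K
K → P
P → Q
P → O
O → V
V → J
V → I
I → N
N → R
R → M
N → L
L → G

Visit order: H, W, U, T, S, K, P, Q, O, V, J, I, N, R, M, L, G

Q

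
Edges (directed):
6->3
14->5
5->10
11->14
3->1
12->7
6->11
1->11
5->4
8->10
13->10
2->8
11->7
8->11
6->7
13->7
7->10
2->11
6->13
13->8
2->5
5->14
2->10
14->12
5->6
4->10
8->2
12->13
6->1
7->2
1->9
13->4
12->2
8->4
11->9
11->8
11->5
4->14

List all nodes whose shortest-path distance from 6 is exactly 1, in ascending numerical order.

1, 3, 7, 11, 13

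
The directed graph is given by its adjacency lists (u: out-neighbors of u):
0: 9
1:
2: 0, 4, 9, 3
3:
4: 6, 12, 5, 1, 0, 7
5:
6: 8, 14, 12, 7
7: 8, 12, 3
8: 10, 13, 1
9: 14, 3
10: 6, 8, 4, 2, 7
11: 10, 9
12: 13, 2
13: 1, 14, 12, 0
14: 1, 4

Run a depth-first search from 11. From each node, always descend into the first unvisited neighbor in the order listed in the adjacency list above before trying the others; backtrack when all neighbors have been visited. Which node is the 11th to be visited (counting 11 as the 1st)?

0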